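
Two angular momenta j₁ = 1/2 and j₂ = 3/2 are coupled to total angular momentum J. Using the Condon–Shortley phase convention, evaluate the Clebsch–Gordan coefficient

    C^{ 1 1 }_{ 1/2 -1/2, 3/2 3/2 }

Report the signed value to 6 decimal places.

-0.866025  (= −√(3/4))

√[3·1!0!2!/4! · 0!1!3!0!2!0!] = √(3)
  +(−1)^1/∏(1,0,0,2,0,0)! = -1/2  (running -1/2)
⟨..|..⟩ = √(3)·(-1/2) = -0.866025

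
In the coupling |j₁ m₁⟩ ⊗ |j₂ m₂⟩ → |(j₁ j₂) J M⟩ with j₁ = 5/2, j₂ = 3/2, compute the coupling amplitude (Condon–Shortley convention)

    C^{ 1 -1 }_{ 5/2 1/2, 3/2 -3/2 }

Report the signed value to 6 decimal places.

+0.223607  (= +√(1/20))

√[3·3!2!0!/6! · 3!2!0!3!0!2!] = √(36/5)
  +(−1)^0/∏(0,3,2,0,0,0)! = 1/12  (running 1/12)
⟨..|..⟩ = √(36/5)·(1/12) = +0.223607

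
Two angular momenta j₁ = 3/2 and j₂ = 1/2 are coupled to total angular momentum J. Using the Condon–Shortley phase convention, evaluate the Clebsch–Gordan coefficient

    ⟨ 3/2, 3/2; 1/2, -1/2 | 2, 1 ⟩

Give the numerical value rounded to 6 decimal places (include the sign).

+√(1/4) ≈ +0.500000

triangle: 0!·3!·1!/5! = 6/120
(j±m)!: 3!·0!·0!·1!·3!·1! = 36
prefactor² = (2J+1)·Δ·N² = 9
  k=0: +1/(0!·0!·0!·0!·3!·1!) = 1/6
Σ = 1/6  ⇒  CG² = 9·1/6² = 1/4
CG = +√(1/4) = +0.500000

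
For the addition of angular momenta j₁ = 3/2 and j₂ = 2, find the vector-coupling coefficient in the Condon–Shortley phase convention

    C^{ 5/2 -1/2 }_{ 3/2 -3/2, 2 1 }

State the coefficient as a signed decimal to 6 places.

√[6·1!2!3!/7! · 0!3!3!1!2!3!] = √(216/35)
  +(−1)^1/∏(1,0,2,2,0,1)! = -1/4  (running -1/4)
⟨..|..⟩ = √(216/35)·(-1/4) = -0.621059

−√(27/70) = -0.621059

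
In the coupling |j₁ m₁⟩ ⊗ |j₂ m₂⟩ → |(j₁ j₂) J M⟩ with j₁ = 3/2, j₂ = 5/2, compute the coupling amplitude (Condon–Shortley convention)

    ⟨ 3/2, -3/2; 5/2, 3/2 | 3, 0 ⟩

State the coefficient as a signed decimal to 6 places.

-0.547723

√[7·1!2!4!/8! · 0!3!4!1!3!3!] = √(216/5)
  +(−1)^1/∏(1,0,2,3,0,1)! = -1/12  (running -1/12)
⟨..|..⟩ = √(216/5)·(-1/12) = -0.547723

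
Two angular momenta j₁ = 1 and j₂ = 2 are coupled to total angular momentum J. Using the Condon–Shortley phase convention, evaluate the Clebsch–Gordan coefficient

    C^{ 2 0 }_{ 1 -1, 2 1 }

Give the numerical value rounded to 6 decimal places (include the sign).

−√(1/2) ≈ -0.707107

j₁+j₂−J=1  J+j₁−j₂=1  J−j₁+j₂=3  j₁+j₂+J+1=6
(j₁±m₁, j₂±m₂, J±M) = (0,2,3,1,2,2)
P² = 2
sum k=1..1:
  [1] −1/2 = -1/2
S = -1/2
C² = P²·S² = 1/2 ; C = -0.707107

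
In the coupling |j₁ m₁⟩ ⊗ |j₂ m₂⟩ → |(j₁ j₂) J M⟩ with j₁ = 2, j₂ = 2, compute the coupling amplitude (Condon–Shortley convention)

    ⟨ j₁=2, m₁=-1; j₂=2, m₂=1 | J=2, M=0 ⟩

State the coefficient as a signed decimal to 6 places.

+0.267261  (= +√(1/14))

triangle: 2!·2!·2!/7! = 8/5040
(j±m)!: 1!·3!·3!·1!·2!·2! = 144
prefactor² = (2J+1)·Δ·N² = 8/7
  k=1: −1/(1!·1!·2!·2!·0!·0!) = -1/4
  k=2: +1/(2!·0!·1!·1!·1!·1!) = 1/2
Σ = 1/4  ⇒  CG² = 8/7·1/4² = 1/14
CG = +√(1/14) = +0.267261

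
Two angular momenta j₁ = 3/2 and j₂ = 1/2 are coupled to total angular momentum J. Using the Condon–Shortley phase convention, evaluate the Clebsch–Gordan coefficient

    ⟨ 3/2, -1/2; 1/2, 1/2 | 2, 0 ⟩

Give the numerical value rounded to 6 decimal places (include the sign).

+0.707107  (= +√(1/2))

j₁+j₂−J=0  J+j₁−j₂=3  J−j₁+j₂=1  j₁+j₂+J+1=5
(j₁±m₁, j₂±m₂, J±M) = (1,2,1,0,2,2)
P² = 2
sum k=0..0:
  [0] +1/2 = 1/2
S = 1/2
C² = P²·S² = 1/2 ; C = +0.707107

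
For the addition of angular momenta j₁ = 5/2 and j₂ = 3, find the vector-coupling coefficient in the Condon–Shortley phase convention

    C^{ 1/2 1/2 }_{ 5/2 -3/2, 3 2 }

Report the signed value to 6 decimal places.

triangle: 5!·0!·1!/7! = 120/5040
(j±m)!: 1!·4!·5!·1!·1!·0! = 2880
prefactor² = (2J+1)·Δ·N² = 960/7
  k=4: +1/(4!·1!·0!·1!·0!·0!) = 1/24
Σ = 1/24  ⇒  CG² = 960/7·1/24² = 5/21
CG = +√(5/21) = +0.487950

+0.487950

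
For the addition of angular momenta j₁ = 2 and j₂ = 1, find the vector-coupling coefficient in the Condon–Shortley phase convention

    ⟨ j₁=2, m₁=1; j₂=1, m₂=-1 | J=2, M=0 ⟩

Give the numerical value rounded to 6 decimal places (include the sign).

√[5·1!3!1!/6! · 3!1!0!2!2!2!] = √(2)
  +(−1)^0/∏(0,1,1,0,2,1)! = 1/2  (running 1/2)
⟨..|..⟩ = √(2)·(1/2) = +0.707107

+√(1/2) = +0.707107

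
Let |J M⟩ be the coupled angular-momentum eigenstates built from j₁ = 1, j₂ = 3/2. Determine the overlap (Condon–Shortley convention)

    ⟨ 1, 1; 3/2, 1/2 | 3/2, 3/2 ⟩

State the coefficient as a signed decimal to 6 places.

triangle: 1!×1!×2!/5! = 2/120
(j±m)!: 2!×0!×2!×1!×3!×0! = 24
prefactor² = (2J+1)×Δ×N² = 8/5
  k=0: +1/(0!×1!×0!×2!×1!×0!) = 1/2
Σ = 1/2  ⇒  CG² = 8/5×1/2² = 2/5
CG = +√(2/5) = +0.632456

+√(2/5) ≈ +0.632456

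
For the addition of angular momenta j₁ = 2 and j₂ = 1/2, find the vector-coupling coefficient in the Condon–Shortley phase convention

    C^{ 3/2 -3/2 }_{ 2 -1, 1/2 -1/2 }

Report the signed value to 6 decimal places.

+√(1/5) = +0.447214

√[4·1!3!0!/5! · 1!3!0!1!0!3!] = √(36/5)
  +(−1)^0/∏(0,1,3,0,0,0)! = 1/6  (running 1/6)
⟨..|..⟩ = √(36/5)·(1/6) = +0.447214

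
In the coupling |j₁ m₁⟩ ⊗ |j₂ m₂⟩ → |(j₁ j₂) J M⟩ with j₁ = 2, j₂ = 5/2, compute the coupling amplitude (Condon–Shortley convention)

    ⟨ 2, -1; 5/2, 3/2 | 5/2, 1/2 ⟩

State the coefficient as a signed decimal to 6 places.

+√(6/35) ≈ +0.414039

√[6·2!2!3!/8! · 1!3!4!1!3!2!] = √(216/35)
  +(−1)^1/∏(1,1,2,3,0,0)! = -1/12  (running -1/12)
  +(−1)^2/∏(2,0,1,2,1,1)! = 1/4  (running 1/6)
⟨..|..⟩ = √(216/35)·(1/6) = +0.414039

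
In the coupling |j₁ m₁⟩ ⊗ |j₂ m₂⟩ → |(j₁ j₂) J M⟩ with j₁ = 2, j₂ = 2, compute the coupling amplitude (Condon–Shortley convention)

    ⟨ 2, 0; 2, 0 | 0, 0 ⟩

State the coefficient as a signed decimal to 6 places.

j₁+j₂−J=4  J+j₁−j₂=0  J−j₁+j₂=0  j₁+j₂+J+1=5
(j₁±m₁, j₂±m₂, J±M) = (2,2,2,2,0,0)
P² = 16/5
sum k=2..2:
  [2] +1/4 = 1/4
S = 1/4
C² = P²·S² = 1/5 ; C = +0.447214

+0.447214  (= +√(1/5))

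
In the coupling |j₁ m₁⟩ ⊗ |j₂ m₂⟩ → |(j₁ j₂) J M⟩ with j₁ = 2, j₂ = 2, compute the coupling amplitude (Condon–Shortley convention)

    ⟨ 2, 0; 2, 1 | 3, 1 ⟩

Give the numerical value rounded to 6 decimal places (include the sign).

−√(1/5) ≈ -0.447214

triangle: 1!·3!·3!/8! = 36/40320
(j±m)!: 2!·2!·3!·1!·4!·2! = 1152
prefactor² = (2J+1)·Δ·N² = 36/5
  k=0: +1/(0!·1!·2!·3!·1!·0!) = 1/12
  k=1: −1/(1!·0!·1!·2!·2!·1!) = -1/4
Σ = -1/6  ⇒  CG² = 36/5·(-1/6)² = 1/5
CG = −√(1/5) = -0.447214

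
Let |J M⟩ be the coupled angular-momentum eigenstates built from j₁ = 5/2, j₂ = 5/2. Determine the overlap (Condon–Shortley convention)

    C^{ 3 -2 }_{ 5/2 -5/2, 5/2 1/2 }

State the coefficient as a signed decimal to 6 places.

+0.645497  (= +√(5/12))

j₁+j₂−J=2  J+j₁−j₂=3  J−j₁+j₂=3  j₁+j₂+J+1=9
(j₁±m₁, j₂±m₂, J±M) = (0,5,3,2,1,5)
P² = 240
sum k=2..2:
  [2] +1/24 = 1/24
S = 1/24
C² = P²·S² = 5/12 ; C = +0.645497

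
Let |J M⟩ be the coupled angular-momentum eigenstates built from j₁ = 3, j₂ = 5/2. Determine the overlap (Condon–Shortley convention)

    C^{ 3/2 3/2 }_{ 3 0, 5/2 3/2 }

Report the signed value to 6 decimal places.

−√(6/35) ≈ -0.414039

triangle: 4!*2!*1!/8! = 48/40320
(j±m)!: 3!*3!*4!*1!*3!*0! = 5184
prefactor² = (2J+1)*Δ*N² = 864/35
  k=3: −1/(3!*1!*0!*1!*2!*0!) = -1/12
Σ = -1/12  ⇒  CG² = 864/35*(-1/12)² = 6/35
CG = −√(6/35) = -0.414039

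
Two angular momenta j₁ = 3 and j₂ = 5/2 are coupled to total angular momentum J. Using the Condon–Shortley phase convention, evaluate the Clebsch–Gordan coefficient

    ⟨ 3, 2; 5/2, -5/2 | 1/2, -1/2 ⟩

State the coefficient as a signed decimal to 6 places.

+0.218218  (= +√(1/21))

j₁+j₂−J=5  J+j₁−j₂=1  J−j₁+j₂=0  j₁+j₂+J+1=7
(j₁±m₁, j₂±m₂, J±M) = (5,1,0,5,0,1)
P² = 4800/7
sum k=0..0:
  [0] +1/120 = 1/120
S = 1/120
C² = P²·S² = 1/21 ; C = +0.218218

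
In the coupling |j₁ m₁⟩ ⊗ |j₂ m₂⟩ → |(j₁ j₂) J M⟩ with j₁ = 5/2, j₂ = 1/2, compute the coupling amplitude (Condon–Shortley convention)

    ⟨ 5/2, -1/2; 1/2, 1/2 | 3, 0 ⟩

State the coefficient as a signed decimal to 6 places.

triangle: 0!·5!·1!/7! = 120/5040
(j±m)!: 2!·3!·1!·0!·3!·3! = 432
prefactor² = (2J+1)·Δ·N² = 72
  k=0: +1/(0!·0!·3!·1!·2!·0!) = 1/12
Σ = 1/12  ⇒  CG² = 72·1/12² = 1/2
CG = +√(1/2) = +0.707107

+√(1/2) ≈ +0.707107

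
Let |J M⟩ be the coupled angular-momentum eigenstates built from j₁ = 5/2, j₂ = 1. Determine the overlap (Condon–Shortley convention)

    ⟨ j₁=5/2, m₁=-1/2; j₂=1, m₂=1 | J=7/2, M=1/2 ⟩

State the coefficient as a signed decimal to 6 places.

j₁+j₂−J=0  J+j₁−j₂=5  J−j₁+j₂=2  j₁+j₂+J+1=8
(j₁±m₁, j₂±m₂, J±M) = (2,3,2,0,4,3)
P² = 1152/7
sum k=0..0:
  [0] +1/24 = 1/24
S = 1/24
C² = P²·S² = 2/7 ; C = +0.534522

+√(2/7) ≈ +0.534522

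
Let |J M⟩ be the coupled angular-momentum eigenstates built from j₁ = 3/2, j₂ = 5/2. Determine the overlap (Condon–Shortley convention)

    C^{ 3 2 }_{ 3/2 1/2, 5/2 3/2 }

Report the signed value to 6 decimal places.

−√(1/12) ≈ -0.288675

√[7·1!2!4!/8! · 2!1!4!1!5!1!] = √(48)
  +(−1)^0/∏(0,1,1,4,1,0)! = 1/24  (running 1/24)
  +(−1)^1/∏(1,0,0,3,2,1)! = -1/12  (running -1/24)
⟨..|..⟩ = √(48)·(-1/24) = -0.288675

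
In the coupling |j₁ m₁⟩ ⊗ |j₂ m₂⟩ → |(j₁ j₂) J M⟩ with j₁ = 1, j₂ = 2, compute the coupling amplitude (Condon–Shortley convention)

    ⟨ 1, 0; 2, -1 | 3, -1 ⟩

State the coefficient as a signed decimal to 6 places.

+0.730297

j₁+j₂−J=0  J+j₁−j₂=2  J−j₁+j₂=4  j₁+j₂+J+1=7
(j₁±m₁, j₂±m₂, J±M) = (1,1,1,3,2,4)
P² = 96/5
sum k=0..0:
  [0] +1/6 = 1/6
S = 1/6
C² = P²·S² = 8/15 ; C = +0.730297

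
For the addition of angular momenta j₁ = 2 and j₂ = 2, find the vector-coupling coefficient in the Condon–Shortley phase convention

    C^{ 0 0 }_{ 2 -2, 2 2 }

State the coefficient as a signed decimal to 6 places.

√[1·4!0!0!/5! · 0!4!4!0!0!0!] = √(576/5)
  +(−1)^4/∏(4,0,0,0,0,0)! = 1/24  (running 1/24)
⟨..|..⟩ = √(576/5)·(1/24) = +0.447214

+√(1/5) = +0.447214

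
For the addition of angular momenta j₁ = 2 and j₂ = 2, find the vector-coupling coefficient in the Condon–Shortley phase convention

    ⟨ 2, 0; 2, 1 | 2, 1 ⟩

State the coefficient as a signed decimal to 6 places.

-0.267261  (= −√(1/14))

j₁+j₂−J=2  J+j₁−j₂=2  J−j₁+j₂=2  j₁+j₂+J+1=7
(j₁±m₁, j₂±m₂, J±M) = (2,2,3,1,3,1)
P² = 8/7
sum k=1..2:
  [1] −1/2 = -1/2
  [2] +1/4 = 1/4
S = -1/4
C² = P²·S² = 1/14 ; C = -0.267261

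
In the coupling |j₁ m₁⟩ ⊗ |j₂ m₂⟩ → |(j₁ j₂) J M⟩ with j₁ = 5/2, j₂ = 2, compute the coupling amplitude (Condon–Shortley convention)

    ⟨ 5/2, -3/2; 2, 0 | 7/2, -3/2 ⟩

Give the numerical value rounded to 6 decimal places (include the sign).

j₁+j₂−J=1  J+j₁−j₂=4  J−j₁+j₂=3  j₁+j₂+J+1=9
(j₁±m₁, j₂±m₂, J±M) = (1,4,2,2,2,5)
P² = 512/7
sum k=0..1:
  [0] +1/48 = 1/48
  [1] −1/12 = -1/12
S = -1/16
C² = P²·S² = 2/7 ; C = -0.534522

-0.534522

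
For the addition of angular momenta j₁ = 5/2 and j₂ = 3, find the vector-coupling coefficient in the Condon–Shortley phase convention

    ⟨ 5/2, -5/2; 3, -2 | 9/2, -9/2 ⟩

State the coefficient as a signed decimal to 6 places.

j₁+j₂−J=1  J+j₁−j₂=4  J−j₁+j₂=5  j₁+j₂+J+1=11
(j₁±m₁, j₂±m₂, J±M) = (0,5,1,5,0,9)
P² = 41472000/11
sum k=1..1:
  [1] −1/2880 = -1/2880
S = -1/2880
C² = P²·S² = 5/11 ; C = -0.674200

−√(5/11) = -0.674200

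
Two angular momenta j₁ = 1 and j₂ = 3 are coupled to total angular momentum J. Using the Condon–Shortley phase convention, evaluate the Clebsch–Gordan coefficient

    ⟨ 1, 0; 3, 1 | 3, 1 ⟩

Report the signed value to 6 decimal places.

−√(1/12) ≈ -0.288675

triangle: 1!*1!*5!/8! = 120/40320
(j±m)!: 1!*1!*4!*2!*4!*2! = 2304
prefactor² = (2J+1)*Δ*N² = 48
  k=0: +1/(0!*1!*1!*4!*0!*1!) = 1/24
  k=1: −1/(1!*0!*0!*3!*1!*2!) = -1/12
Σ = -1/24  ⇒  CG² = 48*(-1/24)² = 1/12
CG = −√(1/12) = -0.288675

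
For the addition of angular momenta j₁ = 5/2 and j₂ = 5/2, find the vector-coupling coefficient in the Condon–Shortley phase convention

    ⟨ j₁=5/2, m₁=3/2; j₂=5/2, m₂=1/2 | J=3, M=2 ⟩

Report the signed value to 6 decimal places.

√[7·2!3!3!/9! · 4!1!3!2!5!1!] = √(48)
  +(−1)^0/∏(0,2,1,3,2,0)! = 1/24  (running 1/24)
  +(−1)^1/∏(1,1,0,2,3,1)! = -1/12  (running -1/24)
⟨..|..⟩ = √(48)·(-1/24) = -0.288675

-0.288675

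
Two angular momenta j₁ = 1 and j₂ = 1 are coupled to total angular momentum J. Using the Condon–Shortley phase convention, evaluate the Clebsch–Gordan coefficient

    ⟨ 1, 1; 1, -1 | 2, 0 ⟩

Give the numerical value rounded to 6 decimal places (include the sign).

triangle: 0!·2!·2!/5! = 4/120
(j±m)!: 2!·0!·0!·2!·2!·2! = 16
prefactor² = (2J+1)·Δ·N² = 8/3
  k=0: +1/(0!·0!·0!·0!·2!·2!) = 1/4
Σ = 1/4  ⇒  CG² = 8/3·1/4² = 1/6
CG = +√(1/6) = +0.408248

+0.408248  (= +√(1/6))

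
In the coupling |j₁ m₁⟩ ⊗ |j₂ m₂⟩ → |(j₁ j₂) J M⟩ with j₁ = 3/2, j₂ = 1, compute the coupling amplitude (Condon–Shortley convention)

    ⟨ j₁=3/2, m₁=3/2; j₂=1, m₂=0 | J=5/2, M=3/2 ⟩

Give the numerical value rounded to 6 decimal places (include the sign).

+0.632456  (= +√(2/5))

√[6·0!3!2!/6! · 3!0!1!1!4!1!] = √(72/5)
  +(−1)^0/∏(0,0,0,1,3,1)! = 1/6  (running 1/6)
⟨..|..⟩ = √(72/5)·(1/6) = +0.632456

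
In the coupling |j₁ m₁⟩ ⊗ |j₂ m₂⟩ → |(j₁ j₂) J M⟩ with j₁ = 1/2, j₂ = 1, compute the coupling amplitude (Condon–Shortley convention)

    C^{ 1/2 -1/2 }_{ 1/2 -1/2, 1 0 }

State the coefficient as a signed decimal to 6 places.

triangle: 1!×0!×1!/3! = 1/6
(j±m)!: 0!×1!×1!×1!×0!×1! = 1
prefactor² = (2J+1)×Δ×N² = 1/3
  k=1: −1/(1!×0!×0!×0!×0!×1!) = -1
Σ = -1  ⇒  CG² = 1/3×(-1)² = 1/3
CG = −√(1/3) = -0.577350

-0.577350  (= −√(1/3))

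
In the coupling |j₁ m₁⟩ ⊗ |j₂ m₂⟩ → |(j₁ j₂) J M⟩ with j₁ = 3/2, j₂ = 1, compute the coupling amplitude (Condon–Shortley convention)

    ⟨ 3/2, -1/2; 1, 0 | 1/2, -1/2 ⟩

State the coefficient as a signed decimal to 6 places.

-0.577350  (= −√(1/3))

j₁+j₂−J=2  J+j₁−j₂=1  J−j₁+j₂=0  j₁+j₂+J+1=4
(j₁±m₁, j₂±m₂, J±M) = (1,2,1,1,0,1)
P² = 1/3
sum k=1..1:
  [1] −1/1 = -1
S = -1
C² = P²·S² = 1/3 ; C = -0.577350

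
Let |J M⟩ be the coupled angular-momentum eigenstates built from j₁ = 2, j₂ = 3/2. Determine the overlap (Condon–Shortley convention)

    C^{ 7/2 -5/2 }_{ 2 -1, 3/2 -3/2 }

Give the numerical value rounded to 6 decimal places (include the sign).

+√(4/7) = +0.755929

triangle: 0!·4!·3!/8! = 144/40320
(j±m)!: 1!·3!·0!·3!·1!·6! = 25920
prefactor² = (2J+1)·Δ·N² = 5184/7
  k=0: +1/(0!·0!·3!·0!·1!·3!) = 1/36
Σ = 1/36  ⇒  CG² = 5184/7·1/36² = 4/7
CG = +√(4/7) = +0.755929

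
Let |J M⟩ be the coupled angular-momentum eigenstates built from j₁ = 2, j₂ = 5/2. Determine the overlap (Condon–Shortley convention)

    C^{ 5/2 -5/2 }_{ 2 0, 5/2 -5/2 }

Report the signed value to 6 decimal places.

+0.597614

j₁+j₂−J=2  J+j₁−j₂=2  J−j₁+j₂=3  j₁+j₂+J+1=8
(j₁±m₁, j₂±m₂, J±M) = (2,2,0,5,0,5)
P² = 1440/7
sum k=0..0:
  [0] +1/24 = 1/24
S = 1/24
C² = P²·S² = 5/14 ; C = +0.597614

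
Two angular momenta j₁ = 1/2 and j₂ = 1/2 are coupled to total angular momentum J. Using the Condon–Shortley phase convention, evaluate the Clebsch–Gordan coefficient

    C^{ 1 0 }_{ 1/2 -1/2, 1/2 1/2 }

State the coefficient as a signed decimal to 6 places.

triangle: 0!·1!·1!/3! = 1/6
(j±m)!: 0!·1!·1!·0!·1!·1! = 1
prefactor² = (2J+1)·Δ·N² = 1/2
  k=0: +1/(0!·0!·1!·1!·0!·0!) = 1
Σ = 1  ⇒  CG² = 1/2·1² = 1/2
CG = +√(1/2) = +0.707107

+0.707107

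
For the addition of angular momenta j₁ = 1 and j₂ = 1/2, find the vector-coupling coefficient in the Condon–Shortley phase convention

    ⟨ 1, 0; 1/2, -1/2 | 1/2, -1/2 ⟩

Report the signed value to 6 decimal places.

+0.577350

triangle: 1!×1!×0!/3! = 1/6
(j±m)!: 1!×1!×0!×1!×0!×1! = 1
prefactor² = (2J+1)×Δ×N² = 1/3
  k=0: +1/(0!×1!×1!×0!×0!×0!) = 1
Σ = 1  ⇒  CG² = 1/3×1² = 1/3
CG = +√(1/3) = +0.577350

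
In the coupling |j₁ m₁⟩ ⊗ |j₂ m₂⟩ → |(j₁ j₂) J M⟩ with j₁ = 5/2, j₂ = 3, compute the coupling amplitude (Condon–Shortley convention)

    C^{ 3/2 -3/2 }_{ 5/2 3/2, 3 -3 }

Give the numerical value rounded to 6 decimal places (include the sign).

+0.462910  (= +√(3/14))

triangle: 4!·1!·2!/8! = 48/40320
(j±m)!: 4!·1!·0!·6!·0!·3! = 103680
prefactor² = (2J+1)·Δ·N² = 3456/7
  k=0: +1/(0!·4!·1!·0!·0!·2!) = 1/48
Σ = 1/48  ⇒  CG² = 3456/7·1/48² = 3/14
CG = +√(3/14) = +0.462910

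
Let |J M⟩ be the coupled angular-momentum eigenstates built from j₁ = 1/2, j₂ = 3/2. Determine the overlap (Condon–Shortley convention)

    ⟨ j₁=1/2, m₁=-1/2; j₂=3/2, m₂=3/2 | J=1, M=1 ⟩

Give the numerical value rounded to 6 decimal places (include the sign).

√[3·1!0!2!/4! · 0!1!3!0!2!0!] = √(3)
  +(−1)^1/∏(1,0,0,2,0,0)! = -1/2  (running -1/2)
⟨..|..⟩ = √(3)·(-1/2) = -0.866025

-0.866025  (= −√(3/4))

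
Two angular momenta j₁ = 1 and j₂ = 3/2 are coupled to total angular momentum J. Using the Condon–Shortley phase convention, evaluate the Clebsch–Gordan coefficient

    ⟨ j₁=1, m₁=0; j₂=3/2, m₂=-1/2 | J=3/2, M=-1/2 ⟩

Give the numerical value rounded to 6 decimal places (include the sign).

j₁+j₂−J=1  J+j₁−j₂=1  J−j₁+j₂=2  j₁+j₂+J+1=5
(j₁±m₁, j₂±m₂, J±M) = (1,1,1,2,1,2)
P² = 4/15
sum k=0..1:
  [0] +1/1 = 1
  [1] −1/2 = -1/2
S = 1/2
C² = P²·S² = 1/15 ; C = +0.258199

+0.258199  (= +√(1/15))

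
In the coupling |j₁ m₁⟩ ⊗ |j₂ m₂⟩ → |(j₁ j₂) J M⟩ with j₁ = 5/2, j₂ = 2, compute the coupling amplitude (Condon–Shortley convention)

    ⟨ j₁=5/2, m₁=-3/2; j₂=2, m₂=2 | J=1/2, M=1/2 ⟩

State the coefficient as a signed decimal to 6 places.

+0.258199

triangle: 4!*1!*0!/6! = 24/720
(j±m)!: 1!*4!*4!*0!*1!*0! = 576
prefactor² = (2J+1)*Δ*N² = 192/5
  k=4: +1/(4!*0!*0!*0!*1!*0!) = 1/24
Σ = 1/24  ⇒  CG² = 192/5*1/24² = 1/15
CG = +√(1/15) = +0.258199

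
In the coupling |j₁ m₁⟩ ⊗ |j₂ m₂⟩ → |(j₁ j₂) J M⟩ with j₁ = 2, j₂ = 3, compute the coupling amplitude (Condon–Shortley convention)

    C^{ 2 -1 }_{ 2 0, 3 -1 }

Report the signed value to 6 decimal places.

j₁+j₂−J=3  J+j₁−j₂=1  J−j₁+j₂=3  j₁+j₂+J+1=8
(j₁±m₁, j₂±m₂, J±M) = (2,2,2,4,1,3)
P² = 36/7
sum k=1..2:
  [1] −1/4 = -1/4
  [2] +1/12 = 1/12
S = -1/6
C² = P²·S² = 1/7 ; C = -0.377964

-0.377964  (= −√(1/7))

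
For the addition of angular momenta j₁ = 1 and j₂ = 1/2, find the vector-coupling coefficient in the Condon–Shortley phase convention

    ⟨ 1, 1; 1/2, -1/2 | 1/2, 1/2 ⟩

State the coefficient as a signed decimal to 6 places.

+√(2/3) ≈ +0.816497

triangle: 1!·1!·0!/3! = 1/6
(j±m)!: 2!·0!·0!·1!·1!·0! = 2
prefactor² = (2J+1)·Δ·N² = 2/3
  k=0: +1/(0!·1!·0!·0!·1!·0!) = 1
Σ = 1  ⇒  CG² = 2/3·1² = 2/3
CG = +√(2/3) = +0.816497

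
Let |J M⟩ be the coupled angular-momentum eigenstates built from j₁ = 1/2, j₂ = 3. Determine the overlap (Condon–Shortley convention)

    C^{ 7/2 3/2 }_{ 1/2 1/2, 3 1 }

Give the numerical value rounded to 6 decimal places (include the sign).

triangle: 0!·1!·6!/8! = 720/40320
(j±m)!: 1!·0!·4!·2!·5!·2! = 11520
prefactor² = (2J+1)·Δ·N² = 11520/7
  k=0: +1/(0!·0!·0!·4!·1!·2!) = 1/48
Σ = 1/48  ⇒  CG² = 11520/7·1/48² = 5/7
CG = +√(5/7) = +0.845154

+0.845154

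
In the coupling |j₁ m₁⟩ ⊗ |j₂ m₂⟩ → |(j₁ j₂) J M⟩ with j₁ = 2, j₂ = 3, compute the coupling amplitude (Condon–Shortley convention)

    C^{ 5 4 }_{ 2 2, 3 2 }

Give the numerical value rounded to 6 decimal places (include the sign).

√[11·0!4!6!/11! · 4!0!5!1!9!1!] = √(4976640)
  +(−1)^0/∏(0,0,0,5,4,1)! = 1/2880  (running 1/2880)
⟨..|..⟩ = √(4976640)·(1/2880) = +0.774597

+0.774597  (= +√(3/5))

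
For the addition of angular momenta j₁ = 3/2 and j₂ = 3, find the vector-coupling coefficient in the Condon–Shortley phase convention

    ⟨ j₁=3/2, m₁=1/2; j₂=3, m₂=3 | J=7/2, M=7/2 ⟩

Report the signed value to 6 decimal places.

j₁+j₂−J=1  J+j₁−j₂=2  J−j₁+j₂=5  j₁+j₂+J+1=9
(j₁±m₁, j₂±m₂, J±M) = (2,1,6,0,7,0)
P² = 38400
sum k=1..1:
  [1] −1/240 = -1/240
S = -1/240
C² = P²·S² = 2/3 ; C = -0.816497

−√(2/3) = -0.816497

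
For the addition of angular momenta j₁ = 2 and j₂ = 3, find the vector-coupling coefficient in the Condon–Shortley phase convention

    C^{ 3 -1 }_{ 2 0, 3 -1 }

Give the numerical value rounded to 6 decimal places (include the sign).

-0.387298  (= −√(3/20))

j₁+j₂−J=2  J+j₁−j₂=2  J−j₁+j₂=4  j₁+j₂+J+1=9
(j₁±m₁, j₂±m₂, J±M) = (2,2,2,4,2,4)
P² = 256/15
sum k=0..2:
  [0] +1/16 = 1/16
  [1] −1/6 = -1/6
  [2] +1/96 = 1/96
S = -3/32
C² = P²·S² = 3/20 ; C = -0.387298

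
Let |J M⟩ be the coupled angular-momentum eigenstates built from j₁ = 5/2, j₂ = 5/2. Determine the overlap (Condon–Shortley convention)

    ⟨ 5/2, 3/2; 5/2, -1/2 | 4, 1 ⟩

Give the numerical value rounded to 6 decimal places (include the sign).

+√(5/14) = +0.597614

triangle: 1!×4!×4!/10! = 576/3628800
(j±m)!: 4!×1!×2!×3!×5!×3! = 207360
prefactor² = (2J+1)×Δ×N² = 10368/35
  k=0: +1/(0!×1!×1!×2!×3!×2!) = 1/24
  k=1: −1/(1!×0!×0!×1!×4!×3!) = -1/144
Σ = 5/144  ⇒  CG² = 10368/35×5/144² = 5/14
CG = +√(5/14) = +0.597614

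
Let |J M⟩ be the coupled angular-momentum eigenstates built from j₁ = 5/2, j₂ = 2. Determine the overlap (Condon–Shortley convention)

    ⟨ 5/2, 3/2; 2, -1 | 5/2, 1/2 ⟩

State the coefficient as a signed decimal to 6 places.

√[6·2!3!2!/8! · 4!1!1!3!3!2!] = √(216/35)
  +(−1)^0/∏(0,2,1,1,2,1)! = 1/4  (running 1/4)
  +(−1)^1/∏(1,1,0,0,3,2)! = -1/12  (running 1/6)
⟨..|..⟩ = √(216/35)·(1/6) = +0.414039

+0.414039  (= +√(6/35))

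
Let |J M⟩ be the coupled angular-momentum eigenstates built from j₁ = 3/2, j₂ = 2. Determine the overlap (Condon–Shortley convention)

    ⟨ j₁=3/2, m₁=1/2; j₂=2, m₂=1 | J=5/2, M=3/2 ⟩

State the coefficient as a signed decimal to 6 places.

j₁+j₂−J=1  J+j₁−j₂=2  J−j₁+j₂=3  j₁+j₂+J+1=7
(j₁±m₁, j₂±m₂, J±M) = (2,1,3,1,4,1)
P² = 144/35
sum k=0..1:
  [0] +1/6 = 1/6
  [1] −1/4 = -1/4
S = -1/12
C² = P²·S² = 1/35 ; C = -0.169031

−√(1/35) ≈ -0.169031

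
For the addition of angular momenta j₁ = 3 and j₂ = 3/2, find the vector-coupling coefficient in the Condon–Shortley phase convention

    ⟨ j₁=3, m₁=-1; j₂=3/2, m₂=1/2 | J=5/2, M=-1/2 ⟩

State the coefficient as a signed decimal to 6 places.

−√(1/70) = -0.119523

triangle: 2!*4!*1!/8! = 48/40320
(j±m)!: 2!*4!*2!*1!*2!*3! = 1152
prefactor² = (2J+1)*Δ*N² = 288/35
  k=1: −1/(1!*1!*3!*1!*1!*0!) = -1/6
  k=2: +1/(2!*0!*2!*0!*2!*1!) = 1/8
Σ = -1/24  ⇒  CG² = 288/35*(-1/24)² = 1/70
CG = −√(1/70) = -0.119523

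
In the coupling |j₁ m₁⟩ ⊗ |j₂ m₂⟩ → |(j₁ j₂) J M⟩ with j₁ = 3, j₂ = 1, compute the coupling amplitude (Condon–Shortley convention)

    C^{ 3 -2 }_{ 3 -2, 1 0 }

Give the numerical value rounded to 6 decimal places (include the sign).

−√(1/3) = -0.577350

j₁+j₂−J=1  J+j₁−j₂=5  J−j₁+j₂=1  j₁+j₂+J+1=8
(j₁±m₁, j₂±m₂, J±M) = (1,5,1,1,1,5)
P² = 300
sum k=0..1:
  [0] +1/120 = 1/120
  [1] −1/24 = -1/24
S = -1/30
C² = P²·S² = 1/3 ; C = -0.577350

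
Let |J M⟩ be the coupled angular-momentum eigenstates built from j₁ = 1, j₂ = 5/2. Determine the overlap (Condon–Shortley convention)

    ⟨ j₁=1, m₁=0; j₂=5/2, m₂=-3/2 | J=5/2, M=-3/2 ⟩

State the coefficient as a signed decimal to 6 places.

+√(9/35) ≈ +0.507093

j₁+j₂−J=1  J+j₁−j₂=1  J−j₁+j₂=4  j₁+j₂+J+1=7
(j₁±m₁, j₂±m₂, J±M) = (1,1,1,4,1,4)
P² = 576/35
sum k=0..1:
  [0] +1/6 = 1/6
  [1] −1/24 = -1/24
S = 1/8
C² = P²·S² = 9/35 ; C = +0.507093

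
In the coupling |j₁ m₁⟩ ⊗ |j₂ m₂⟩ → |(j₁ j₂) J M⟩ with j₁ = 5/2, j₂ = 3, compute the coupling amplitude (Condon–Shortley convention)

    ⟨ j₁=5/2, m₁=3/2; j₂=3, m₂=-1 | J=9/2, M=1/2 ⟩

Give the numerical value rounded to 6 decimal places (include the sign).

√[10·1!4!5!/11! · 4!1!2!4!5!4!] = √(184320/77)
  +(−1)^0/∏(0,1,1,2,3,3)! = 1/72  (running 1/72)
  +(−1)^1/∏(1,0,0,1,4,4)! = -1/576  (running 7/576)
⟨..|..⟩ = √(184320/77)·(7/576) = +0.594588

+0.594588  (= +√(35/99))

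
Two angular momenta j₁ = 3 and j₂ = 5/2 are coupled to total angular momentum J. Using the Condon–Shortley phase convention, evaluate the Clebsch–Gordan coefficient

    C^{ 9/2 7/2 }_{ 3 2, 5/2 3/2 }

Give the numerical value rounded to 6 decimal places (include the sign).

j₁+j₂−J=1  J+j₁−j₂=5  J−j₁+j₂=4  j₁+j₂+J+1=11
(j₁±m₁, j₂±m₂, J±M) = (5,1,4,1,8,1)
P² = 921600/11
sum k=0..1:
  [0] +1/576 = 1/576
  [1] −1/720 = -1/720
S = 1/2880
C² = P²·S² = 1/99 ; C = +0.100504

+√(1/99) ≈ +0.100504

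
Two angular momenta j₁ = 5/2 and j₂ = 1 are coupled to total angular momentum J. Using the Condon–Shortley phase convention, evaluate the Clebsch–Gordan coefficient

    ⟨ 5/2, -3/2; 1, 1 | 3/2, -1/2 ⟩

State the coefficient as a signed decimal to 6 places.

+0.632456

j₁+j₂−J=2  J+j₁−j₂=3  J−j₁+j₂=0  j₁+j₂+J+1=6
(j₁±m₁, j₂±m₂, J±M) = (1,4,2,0,1,2)
P² = 32/5
sum k=2..2:
  [2] +1/4 = 1/4
S = 1/4
C² = P²·S² = 2/5 ; C = +0.632456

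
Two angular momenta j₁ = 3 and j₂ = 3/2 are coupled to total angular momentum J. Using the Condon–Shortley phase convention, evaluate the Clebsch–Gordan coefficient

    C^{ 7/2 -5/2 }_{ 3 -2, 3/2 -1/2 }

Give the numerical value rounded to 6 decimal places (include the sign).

triangle: 1!*5!*2!/9! = 240/362880
(j±m)!: 1!*5!*1!*2!*1!*6! = 172800
prefactor² = (2J+1)*Δ*N² = 6400/7
  k=0: +1/(0!*1!*5!*1!*0!*1!) = 1/120
  k=1: −1/(1!*0!*4!*0!*1!*2!) = -1/48
Σ = -1/80  ⇒  CG² = 6400/7*(-1/80)² = 1/7
CG = −√(1/7) = -0.377964

−√(1/7) ≈ -0.377964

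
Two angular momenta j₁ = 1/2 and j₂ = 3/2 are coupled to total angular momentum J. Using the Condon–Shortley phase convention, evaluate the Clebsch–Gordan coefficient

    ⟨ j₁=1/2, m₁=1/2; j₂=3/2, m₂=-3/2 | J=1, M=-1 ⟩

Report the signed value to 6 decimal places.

+√(3/4) ≈ +0.866025

triangle: 1!*0!*2!/4! = 2/24
(j±m)!: 1!*0!*0!*3!*0!*2! = 12
prefactor² = (2J+1)*Δ*N² = 3
  k=0: +1/(0!*1!*0!*0!*0!*2!) = 1/2
Σ = 1/2  ⇒  CG² = 3*1/2² = 3/4
CG = +√(3/4) = +0.866025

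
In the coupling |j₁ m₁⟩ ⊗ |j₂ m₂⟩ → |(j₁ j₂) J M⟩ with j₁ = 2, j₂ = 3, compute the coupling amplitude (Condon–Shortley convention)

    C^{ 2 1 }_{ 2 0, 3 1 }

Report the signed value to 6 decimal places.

+0.377964

j₁+j₂−J=3  J+j₁−j₂=1  J−j₁+j₂=3  j₁+j₂+J+1=8
(j₁±m₁, j₂±m₂, J±M) = (2,2,4,2,3,1)
P² = 36/7
sum k=1..2:
  [1] −1/12 = -1/12
  [2] +1/4 = 1/4
S = 1/6
C² = P²·S² = 1/7 ; C = +0.377964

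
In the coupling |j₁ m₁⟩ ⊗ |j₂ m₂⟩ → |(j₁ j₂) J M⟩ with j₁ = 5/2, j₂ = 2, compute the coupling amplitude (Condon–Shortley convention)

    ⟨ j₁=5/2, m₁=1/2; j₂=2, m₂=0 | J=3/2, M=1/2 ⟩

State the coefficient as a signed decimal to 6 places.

j₁+j₂−J=3  J+j₁−j₂=2  J−j₁+j₂=1  j₁+j₂+J+1=7
(j₁±m₁, j₂±m₂, J±M) = (3,2,2,2,2,1)
P² = 32/35
sum k=1..2:
  [1] −1/2 = -1/2
  [2] +1/4 = 1/4
S = -1/4
C² = P²·S² = 2/35 ; C = -0.239046

−√(2/35) ≈ -0.239046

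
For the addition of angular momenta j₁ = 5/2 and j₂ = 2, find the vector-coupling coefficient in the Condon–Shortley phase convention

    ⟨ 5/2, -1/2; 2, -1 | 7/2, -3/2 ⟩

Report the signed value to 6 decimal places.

triangle: 1!×4!×3!/9! = 144/362880
(j±m)!: 2!×3!×1!×3!×2!×5! = 17280
prefactor² = (2J+1)×Δ×N² = 384/7
  k=0: +1/(0!×1!×3!×1!×1!×2!) = 1/12
  k=1: −1/(1!×0!×2!×0!×2!×3!) = -1/24
Σ = 1/24  ⇒  CG² = 384/7×1/24² = 2/21
CG = +√(2/21) = +0.308607

+0.308607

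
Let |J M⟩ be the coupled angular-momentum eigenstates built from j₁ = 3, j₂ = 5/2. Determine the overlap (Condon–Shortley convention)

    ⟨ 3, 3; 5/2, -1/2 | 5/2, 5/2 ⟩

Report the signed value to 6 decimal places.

+√(5/21) ≈ +0.487950

j₁+j₂−J=3  J+j₁−j₂=3  J−j₁+j₂=2  j₁+j₂+J+1=9
(j₁±m₁, j₂±m₂, J±M) = (6,0,2,3,5,0)
P² = 8640/7
sum k=0..0:
  [0] +1/72 = 1/72
S = 1/72
C² = P²·S² = 5/21 ; C = +0.487950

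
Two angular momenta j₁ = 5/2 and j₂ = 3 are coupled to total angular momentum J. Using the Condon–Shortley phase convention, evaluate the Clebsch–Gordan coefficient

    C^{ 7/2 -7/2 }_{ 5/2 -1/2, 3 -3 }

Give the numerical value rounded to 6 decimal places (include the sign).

+0.577350

√[8·2!3!4!/10! · 2!3!0!6!0!7!] = √(27648)
  +(−1)^0/∏(0,2,3,0,0,4)! = 1/288  (running 1/288)
⟨..|..⟩ = √(27648)·(1/288) = +0.577350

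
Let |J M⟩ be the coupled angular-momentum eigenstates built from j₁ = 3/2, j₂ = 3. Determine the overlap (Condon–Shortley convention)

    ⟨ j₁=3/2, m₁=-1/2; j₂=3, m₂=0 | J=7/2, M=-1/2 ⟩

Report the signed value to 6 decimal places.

√[8·1!2!5!/9! · 1!2!3!3!3!4!] = √(384/7)
  +(−1)^0/∏(0,1,2,3,0,2)! = 1/24  (running 1/24)
  +(−1)^1/∏(1,0,1,2,1,3)! = -1/12  (running -1/24)
⟨..|..⟩ = √(384/7)·(-1/24) = -0.308607

-0.308607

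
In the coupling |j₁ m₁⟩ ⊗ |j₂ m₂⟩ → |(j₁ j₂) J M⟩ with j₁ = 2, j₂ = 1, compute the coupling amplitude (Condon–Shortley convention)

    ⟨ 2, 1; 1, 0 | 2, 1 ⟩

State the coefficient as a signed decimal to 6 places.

+0.408248  (= +√(1/6))

√[5·1!3!1!/6! · 3!1!1!1!3!1!] = √(3/2)
  +(−1)^0/∏(0,1,1,1,2,0)! = 1/2  (running 1/2)
  +(−1)^1/∏(1,0,0,0,3,1)! = -1/6  (running 1/3)
⟨..|..⟩ = √(3/2)·(1/3) = +0.408248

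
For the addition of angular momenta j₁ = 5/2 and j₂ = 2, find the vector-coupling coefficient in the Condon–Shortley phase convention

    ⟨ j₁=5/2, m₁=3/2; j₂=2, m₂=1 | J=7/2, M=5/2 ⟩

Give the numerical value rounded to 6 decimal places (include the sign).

√[8·1!4!3!/9! · 4!1!3!1!6!1!] = √(2304/7)
  +(−1)^0/∏(0,1,1,3,3,0)! = 1/36  (running 1/36)
  +(−1)^1/∏(1,0,0,2,4,1)! = -1/48  (running 1/144)
⟨..|..⟩ = √(2304/7)·(1/144) = +0.125988

+√(1/63) = +0.125988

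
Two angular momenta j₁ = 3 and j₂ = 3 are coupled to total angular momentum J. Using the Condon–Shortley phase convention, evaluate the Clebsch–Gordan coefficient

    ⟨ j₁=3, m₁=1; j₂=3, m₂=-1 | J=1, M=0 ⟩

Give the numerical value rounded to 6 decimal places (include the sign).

triangle: 5!×1!×1!/8! = 120/40320
(j±m)!: 4!×2!×2!×4!×1!×1! = 2304
prefactor² = (2J+1)×Δ×N² = 144/7
  k=1: −1/(1!×4!×1!×1!×0!×0!) = -1/24
  k=2: +1/(2!×3!×0!×0!×1!×1!) = 1/12
Σ = 1/24  ⇒  CG² = 144/7×1/24² = 1/28
CG = +√(1/28) = +0.188982

+0.188982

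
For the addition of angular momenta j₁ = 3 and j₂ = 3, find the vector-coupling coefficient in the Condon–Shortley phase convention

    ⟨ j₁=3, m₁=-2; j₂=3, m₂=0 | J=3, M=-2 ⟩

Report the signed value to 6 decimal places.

√[7·3!3!3!/10! · 1!5!3!3!1!5!] = √(216)
  +(−1)^2/∏(2,1,3,1,0,2)! = 1/24  (running 1/24)
  +(−1)^3/∏(3,0,2,0,1,3)! = -1/72  (running 1/36)
⟨..|..⟩ = √(216)·(1/36) = +0.408248

+√(1/6) ≈ +0.408248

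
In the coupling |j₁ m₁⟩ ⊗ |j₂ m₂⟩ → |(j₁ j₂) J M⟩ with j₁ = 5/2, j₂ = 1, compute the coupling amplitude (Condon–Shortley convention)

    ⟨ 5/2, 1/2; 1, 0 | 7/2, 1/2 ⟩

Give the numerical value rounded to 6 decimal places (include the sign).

√[8·0!5!2!/8! · 3!2!1!1!4!3!] = √(576/7)
  +(−1)^0/∏(0,0,2,1,3,1)! = 1/12  (running 1/12)
⟨..|..⟩ = √(576/7)·(1/12) = +0.755929

+0.755929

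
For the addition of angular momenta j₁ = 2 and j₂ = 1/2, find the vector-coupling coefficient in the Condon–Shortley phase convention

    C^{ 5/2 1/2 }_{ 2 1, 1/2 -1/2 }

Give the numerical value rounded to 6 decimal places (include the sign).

√[6·0!4!1!/6! · 3!1!0!1!3!2!] = √(72/5)
  +(−1)^0/∏(0,0,1,0,3,1)! = 1/6  (running 1/6)
⟨..|..⟩ = √(72/5)·(1/6) = +0.632456

+0.632456  (= +√(2/5))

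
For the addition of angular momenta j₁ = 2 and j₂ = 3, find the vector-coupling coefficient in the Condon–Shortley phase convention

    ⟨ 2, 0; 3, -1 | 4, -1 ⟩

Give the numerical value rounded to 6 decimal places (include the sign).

j₁+j₂−J=1  J+j₁−j₂=3  J−j₁+j₂=5  j₁+j₂+J+1=10
(j₁±m₁, j₂±m₂, J±M) = (2,2,2,4,3,5)
P² = 1728/7
sum k=0..1:
  [0] +1/24 = 1/24
  [1] −1/48 = -1/48
S = 1/48
C² = P²·S² = 3/28 ; C = +0.327327

+0.327327  (= +√(3/28))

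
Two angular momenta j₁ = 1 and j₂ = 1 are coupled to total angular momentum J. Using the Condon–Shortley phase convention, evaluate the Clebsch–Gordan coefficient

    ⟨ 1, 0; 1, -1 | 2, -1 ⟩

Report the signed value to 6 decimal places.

√[5·0!2!2!/5! · 1!1!0!2!1!3!] = √(2)
  +(−1)^0/∏(0,0,1,0,1,2)! = 1/2  (running 1/2)
⟨..|..⟩ = √(2)·(1/2) = +0.707107

+0.707107  (= +√(1/2))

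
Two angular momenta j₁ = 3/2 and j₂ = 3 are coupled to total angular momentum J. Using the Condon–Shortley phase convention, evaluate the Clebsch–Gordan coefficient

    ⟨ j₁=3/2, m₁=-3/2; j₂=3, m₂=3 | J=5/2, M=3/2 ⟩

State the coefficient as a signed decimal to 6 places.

√[6·2!1!4!/8! · 0!3!6!0!4!1!] = √(5184/7)
  +(−1)^2/∏(2,0,1,4,0,0)! = 1/48  (running 1/48)
⟨..|..⟩ = √(5184/7)·(1/48) = +0.566947

+0.566947  (= +√(9/28))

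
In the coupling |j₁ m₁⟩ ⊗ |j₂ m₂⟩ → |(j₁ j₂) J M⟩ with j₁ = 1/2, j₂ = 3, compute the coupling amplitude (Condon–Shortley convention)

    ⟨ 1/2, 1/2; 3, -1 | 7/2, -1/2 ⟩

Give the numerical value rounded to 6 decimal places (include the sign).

triangle: 0!·1!·6!/8! = 720/40320
(j±m)!: 1!·0!·2!·4!·3!·4! = 6912
prefactor² = (2J+1)·Δ·N² = 6912/7
  k=0: +1/(0!·0!·0!·2!·1!·4!) = 1/48
Σ = 1/48  ⇒  CG² = 6912/7·1/48² = 3/7
CG = +√(3/7) = +0.654654

+0.654654  (= +√(3/7))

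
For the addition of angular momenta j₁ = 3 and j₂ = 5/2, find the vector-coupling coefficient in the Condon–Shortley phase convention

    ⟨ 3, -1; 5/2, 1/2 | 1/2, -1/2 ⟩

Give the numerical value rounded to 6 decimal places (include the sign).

−√(4/21) = -0.436436

triangle: 5!*1!*0!/7! = 120/5040
(j±m)!: 2!*4!*3!*2!*0!*1! = 576
prefactor² = (2J+1)*Δ*N² = 192/7
  k=3: −1/(3!*2!*1!*0!*0!*0!) = -1/12
Σ = -1/12  ⇒  CG² = 192/7*(-1/12)² = 4/21
CG = −√(4/21) = -0.436436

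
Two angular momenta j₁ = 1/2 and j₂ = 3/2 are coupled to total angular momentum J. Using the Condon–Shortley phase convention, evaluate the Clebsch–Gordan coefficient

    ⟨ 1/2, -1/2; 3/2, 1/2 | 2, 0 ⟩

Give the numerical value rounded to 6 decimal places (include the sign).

+0.707107  (= +√(1/2))

j₁+j₂−J=0  J+j₁−j₂=1  J−j₁+j₂=3  j₁+j₂+J+1=5
(j₁±m₁, j₂±m₂, J±M) = (0,1,2,1,2,2)
P² = 2
sum k=0..0:
  [0] +1/2 = 1/2
S = 1/2
C² = P²·S² = 1/2 ; C = +0.707107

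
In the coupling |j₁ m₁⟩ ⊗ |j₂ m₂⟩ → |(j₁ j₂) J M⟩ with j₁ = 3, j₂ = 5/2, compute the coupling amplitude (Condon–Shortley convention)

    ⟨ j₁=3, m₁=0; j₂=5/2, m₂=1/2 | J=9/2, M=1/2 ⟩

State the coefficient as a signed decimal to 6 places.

-0.208063

triangle: 1!×5!×4!/11! = 2880/39916800
(j±m)!: 3!×3!×3!×2!×5!×4! = 1244160
prefactor² = (2J+1)×Δ×N² = 69120/77
  k=0: +1/(0!×1!×3!×3!×2!×1!) = 1/72
  k=1: −1/(1!×0!×2!×2!×3!×2!) = -1/48
Σ = -1/144  ⇒  CG² = 69120/77×(-1/144)² = 10/231
CG = −√(10/231) = -0.208063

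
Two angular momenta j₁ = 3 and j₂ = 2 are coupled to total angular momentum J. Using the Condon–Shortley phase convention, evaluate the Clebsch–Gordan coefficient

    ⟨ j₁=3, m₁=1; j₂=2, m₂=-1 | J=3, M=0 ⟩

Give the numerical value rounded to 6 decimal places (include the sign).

√[7·2!4!2!/9! · 4!2!1!3!3!3!] = √(96/5)
  +(−1)^0/∏(0,2,2,1,2,1)! = 1/8  (running 1/8)
  +(−1)^1/∏(1,1,1,0,3,2)! = -1/12  (running 1/24)
⟨..|..⟩ = √(96/5)·(1/24) = +0.182574

+0.182574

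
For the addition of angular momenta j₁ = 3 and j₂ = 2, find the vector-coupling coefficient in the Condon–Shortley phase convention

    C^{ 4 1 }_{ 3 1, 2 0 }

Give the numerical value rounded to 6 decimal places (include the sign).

√[9·1!5!3!/10! · 4!2!2!2!5!3!] = √(1728/7)
  +(−1)^0/∏(0,1,2,2,3,1)! = 1/24  (running 1/24)
  +(−1)^1/∏(1,0,1,1,4,2)! = -1/48  (running 1/48)
⟨..|..⟩ = √(1728/7)·(1/48) = +0.327327

+0.327327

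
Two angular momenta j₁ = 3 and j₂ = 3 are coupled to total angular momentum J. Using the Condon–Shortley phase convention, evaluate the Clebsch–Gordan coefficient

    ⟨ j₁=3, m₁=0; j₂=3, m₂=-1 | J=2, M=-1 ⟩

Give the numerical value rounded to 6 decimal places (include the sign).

+√(1/42) ≈ +0.154303

√[5·4!2!2!/9! · 3!3!2!4!1!3!] = √(96/7)
  +(−1)^1/∏(1,3,2,1,0,1)! = -1/12  (running -1/12)
  +(−1)^2/∏(2,2,1,0,1,2)! = 1/8  (running 1/24)
⟨..|..⟩ = √(96/7)·(1/24) = +0.154303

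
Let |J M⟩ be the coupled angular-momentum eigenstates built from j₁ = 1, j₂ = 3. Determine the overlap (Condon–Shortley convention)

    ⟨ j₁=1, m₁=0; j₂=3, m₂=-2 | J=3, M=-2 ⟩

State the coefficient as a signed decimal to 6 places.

j₁+j₂−J=1  J+j₁−j₂=1  J−j₁+j₂=5  j₁+j₂+J+1=8
(j₁±m₁, j₂±m₂, J±M) = (1,1,1,5,1,5)
P² = 300
sum k=0..1:
  [0] +1/24 = 1/24
  [1] −1/120 = -1/120
S = 1/30
C² = P²·S² = 1/3 ; C = +0.577350

+0.577350  (= +√(1/3))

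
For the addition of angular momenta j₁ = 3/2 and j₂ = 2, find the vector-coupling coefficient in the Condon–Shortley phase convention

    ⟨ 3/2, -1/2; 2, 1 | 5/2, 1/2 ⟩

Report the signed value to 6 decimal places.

-0.597614

√[6·1!2!3!/7! · 1!2!3!1!3!2!] = √(72/35)
  +(−1)^0/∏(0,1,2,3,0,0)! = 1/12  (running 1/12)
  +(−1)^1/∏(1,0,1,2,1,1)! = -1/2  (running -5/12)
⟨..|..⟩ = √(72/35)·(-5/12) = -0.597614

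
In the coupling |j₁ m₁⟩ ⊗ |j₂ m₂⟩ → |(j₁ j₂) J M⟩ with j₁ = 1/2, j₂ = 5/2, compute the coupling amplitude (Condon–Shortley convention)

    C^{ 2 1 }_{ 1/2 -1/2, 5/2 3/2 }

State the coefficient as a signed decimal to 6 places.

-0.816497  (= −√(2/3))

triangle: 1!×0!×4!/6! = 24/720
(j±m)!: 0!×1!×4!×1!×3!×1! = 144
prefactor² = (2J+1)×Δ×N² = 24
  k=1: −1/(1!×0!×0!×3!×0!×1!) = -1/6
Σ = -1/6  ⇒  CG² = 24×(-1/6)² = 2/3
CG = −√(2/3) = -0.816497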